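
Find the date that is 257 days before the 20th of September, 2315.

the 6th of January, 2315

Count 257 days before September 20, 2315:
January 2315: 31 − 6 = 25 days remain.
Then February 2315 (28), March (31), April (30), May (31), June (30), July (31), August (31): 28 + 31 + 30 + 31 + 30 + 31 + 31 = 212 days.
September 1–20, 2315: 20 days.
Total: 25 + 212 + 20 = 257 days.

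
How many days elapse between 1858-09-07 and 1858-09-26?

Within September 1858: 26 − 7 = 19 days.

19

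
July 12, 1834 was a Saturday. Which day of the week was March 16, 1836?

Day-of-year of July 12, 1834: 193.
Day-of-year of March 16, 1836: 76.
1834 has 365 days, so 365 − 193 = 172 days remain in 1834.
Full years: 1835: 365. Sum = 365.
Total: 172 + 365 + 76 = 613 days.
613 mod 7 = 4, so 4 days after Saturday is Wednesday.

Wednesday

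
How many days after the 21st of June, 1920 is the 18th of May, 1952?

Day-of-year of June 21, 1920: 173.
Day-of-year of May 18, 1952: 139.
1920 has 366 days, so 366 − 173 = 193 days remain in 1920.
Full years 1921–1951: 24 common + 7 leap = 24×365 + 7×366 = 11322 days.
Total: 193 + 11322 + 139 = 11654 days.

11654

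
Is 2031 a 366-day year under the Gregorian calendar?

No

2031 is not a leap year.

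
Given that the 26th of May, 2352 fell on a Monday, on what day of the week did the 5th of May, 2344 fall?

Count forward from the earlier date (May 5, 2344) to the later (May 26, 2352):
Day-of-year of May 5, 2344: 126.
Day-of-year of May 26, 2352: 147.
2344 has 366 days, so 366 − 126 = 240 days remain in 2344.
Full years 2345–2351: 6 common + 1 leap = 6×365 + 1×366 = 2556 days.
Total: 240 + 2556 + 147 = 2943 days.
2943 mod 7 = 3, so 3 days before Monday is Friday.

Friday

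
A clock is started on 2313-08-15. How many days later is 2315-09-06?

Day-of-year of August 15, 2313: 227.
Day-of-year of September 6, 2315: 249.
2313 has 365 days, so 365 − 227 = 138 days remain in 2313.
Full years: 2314: 365. Sum = 365.
Total: 138 + 365 + 249 = 752 days.

752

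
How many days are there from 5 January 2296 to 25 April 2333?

From January 5, 2296 to January 5, 2333: 37 years, of which 9 contain a Feb 29 — 28×365 + 9×366 = 13514 days.
(2300 is not a leap year (divisible by 100 but not 400).)
January 2333: 31 − 5 = 26 days remain.
Then February 2333 (28), March (31): 28 + 31 = 59 days.
April 1–25, 2333: 25 days.
Residual: 110 days.
Total: 13624 days.

13624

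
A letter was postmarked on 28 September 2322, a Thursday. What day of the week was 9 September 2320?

Thursday

Count forward from the earlier date (September 9, 2320) to the later (September 28, 2322):
September 9, 2320 → September 9, 2321: 365 days.
September 9, 2321 → September 9, 2322: 365 days.
Within September 2322: 28 − 9 = 19 days.
Total: 749 days.
749 is a multiple of 7, so 9 September 2320 falls on the same weekday: Thursday.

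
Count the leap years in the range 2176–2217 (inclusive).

10

Years divisible by 4 in [2176, 2217]: 2176, 2180, 2184, 2188, 2192, 2196, 2200, 2204, 2208, 2212, 2216.
Of these, 2200 is divisible by 100 but not 400, so not leap.
Leap years: 11 − 1 = 10.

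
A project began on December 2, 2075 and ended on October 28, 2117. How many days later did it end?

Day-of-year of December 2, 2075: 336.
Day-of-year of October 28, 2117: 301.
2075 has 365 days, so 365 − 336 = 29 days remain in 2075.
Full years 2076–2116: 31 common + 10 leap = 31×365 + 10×366 = 14975 days.
Total: 29 + 14975 + 301 = 15305 days.

15305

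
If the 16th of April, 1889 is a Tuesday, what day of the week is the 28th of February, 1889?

Count forward from the earlier date (February 28, 1889) to the later (April 16, 1889):
February 1889: 28 − 28 = 0 days remain (1889 is not a leap year, so February has 28 days).
Then March (31): 31 days.
April 1–16, 1889: 16 days.
Total: 0 + 31 + 16 = 47 days.
47 mod 7 = 5, so 5 days before Tuesday is Thursday.

Thursday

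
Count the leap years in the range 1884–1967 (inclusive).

20

Years divisible by 4: 1884, 1888, …, 1964 — 21 in all.
Of these, 1900 is divisible by 100 but not 400, so not leap.
Leap years: 21 − 1 = 20.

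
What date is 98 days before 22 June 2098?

16 March 2098

Count 98 days before June 22, 2098:
March 2098: 31 − 16 = 15 days remain.
Then April (30), May (31): 30 + 31 = 61 days.
June 1–22, 2098: 22 days.
Total: 15 + 61 + 22 = 98 days.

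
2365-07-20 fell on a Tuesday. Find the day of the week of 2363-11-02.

Saturday

Count forward from the earlier date (November 2, 2363) to the later (July 20, 2365):
November 2363: 30 − 2 = 28 days remain.
Then 19 full months totalling 578 days.
July 1–20, 2365: 20 days.
Total: 28 + 578 + 20 = 626 days.
626 mod 7 = 3, so 3 days before Tuesday is Saturday.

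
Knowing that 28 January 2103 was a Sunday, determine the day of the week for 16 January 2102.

Monday

Count forward from the earlier date (January 16, 2102) to the later (January 28, 2103):
January 16, 2102 → January 16, 2103: 365 days.
Within January 2103: 28 − 16 = 12 days.
Total: 377 days.
377 mod 7 = 6, so 6 days before Sunday is Monday.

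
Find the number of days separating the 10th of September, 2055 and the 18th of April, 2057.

September 10, 2055 → September 10, 2056: 366 days (2056 is a leap year).
September 2056: 30 − 10 = 20 days remain.
Then October (31), November (30), December (31), January (31), February 2057 (28), March (31): 31 + 30 + 31 + 31 + 28 + 31 = 182 days.
April 1–18, 2057: 18 days.
Residual: 220 days.
Total: 586 days.

586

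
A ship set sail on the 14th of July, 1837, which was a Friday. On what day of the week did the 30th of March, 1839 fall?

July 14, 1837 → July 14, 1838: 365 days.
July 1838: 31 − 14 = 17 days remain.
Then August (31), September (30), October (31), November (30), December (31), January (31), February 1839 (28): 31 + 30 + 31 + 30 + 31 + 31 + 28 = 212 days.
March 1–30, 1839: 30 days.
Residual: 259 days.
Total: 624 days.
624 mod 7 = 1, so 1 day after Friday is Saturday.

Saturday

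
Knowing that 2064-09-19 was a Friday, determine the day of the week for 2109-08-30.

Friday

From September 19, 2064 to September 19, 2108: 44 years, of which 10 contain a Feb 29 — 34×365 + 10×366 = 16070 days.
(2100 is not a leap year (divisible by 100 but not 400).)
September 2108: 30 − 19 = 11 days remain.
Then 10 full months totalling 304 days.
August 1–30, 2109: 30 days.
Residual: 345 days.
Total: 16415 days.
16415 is a multiple of 7, so 2109-08-30 falls on the same weekday: Friday.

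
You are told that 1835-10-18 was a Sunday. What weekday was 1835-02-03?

Count forward from the earlier date (February 3, 1835) to the later (October 18, 1835):
February 1835: 28 − 3 = 25 days remain (1835 is not a leap year, so February has 28 days).
Then March (31), April (30), May (31), June (30), July (31), August (31), September (30): 31 + 30 + 31 + 30 + 31 + 31 + 30 = 214 days.
October 1–18, 1835: 18 days.
Total: 25 + 214 + 18 = 257 days.
257 mod 7 = 5, so 5 days before Sunday is Tuesday.

Tuesday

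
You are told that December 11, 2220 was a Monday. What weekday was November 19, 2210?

Count forward from the earlier date (November 19, 2210) to the later (December 11, 2220):
Day-of-year of November 19, 2210: 323.
Day-of-year of December 11, 2220: 346.
2210 has 365 days, so 365 − 323 = 42 days remain in 2210.
Full years 2211–2219: 7 common + 2 leap = 7×365 + 2×366 = 3287 days.
Total: 42 + 3287 + 346 = 3675 days.
3675 is a multiple of 7, so November 19, 2210 falls on the same weekday: Monday.

Monday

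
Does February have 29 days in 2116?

2116 is a leap year.

Yes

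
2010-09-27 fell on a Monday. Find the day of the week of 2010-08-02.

Count forward from the earlier date (August 2, 2010) to the later (September 27, 2010):
August 2010: 31 − 2 = 29 days remain.
September 1–27, 2010: 27 days.
Total: 29 + 27 = 56 days.
56 is a multiple of 7, so 2010-08-02 falls on the same weekday: Monday.

Monday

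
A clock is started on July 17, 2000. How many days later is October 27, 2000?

July 2000: 31 − 17 = 14 days remain.
Then August (31), September (30): 31 + 30 = 61 days.
October 1–27, 2000: 27 days.
Total: 14 + 61 + 27 = 102 days.

102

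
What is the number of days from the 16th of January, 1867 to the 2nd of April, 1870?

1172

January 16, 1867 → January 16, 1868: 365 days.
January 16, 1868 → January 16, 1869: 366 days (1868 is a leap year).
January 16, 1869 → January 16, 1870: 365 days.
January 1870: 31 − 16 = 15 days remain.
Then February 1870 (28), March (31): 28 + 31 = 59 days.
April 1–2, 1870: 2 days.
Residual: 76 days.
Total: 1172 days.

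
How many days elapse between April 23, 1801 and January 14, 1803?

631

Day-of-year of April 23, 1801: 113.
Day-of-year of January 14, 1803: 14.
1801 has 365 days, so 365 − 113 = 252 days remain in 1801.
Full years: 1802: 365. Sum = 365.
Total: 252 + 365 + 14 = 631 days.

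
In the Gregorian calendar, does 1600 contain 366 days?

Yes

1600 is a leap year (divisible by 400).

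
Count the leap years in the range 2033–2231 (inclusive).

Years divisible by 4: 2036, 2040, …, 2228 — 49 in all.
Of these, 2100, 2200 are divisible by 100 but not 400, so not leap.
Leap years: 49 − 2 = 47.

47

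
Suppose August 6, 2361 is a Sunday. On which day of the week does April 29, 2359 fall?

Wednesday

Count forward from the earlier date (April 29, 2359) to the later (August 6, 2361):
Day-of-year of April 29, 2359: 119.
Day-of-year of August 6, 2361: 218.
2359 has 365 days, so 365 − 119 = 246 days remain in 2359.
Full years: 2360: 366. Sum = 366.
Total: 246 + 366 + 218 = 830 days.
830 mod 7 = 4, so 4 days before Sunday is Wednesday.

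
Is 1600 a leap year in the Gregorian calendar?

1600 is a leap year (divisible by 400).

Yes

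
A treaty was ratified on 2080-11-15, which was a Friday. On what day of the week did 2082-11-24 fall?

Tuesday

November 2080: 30 − 15 = 15 days remain.
Then 23 full months totalling 700 days.
November 1–24, 2082: 24 days.
Total: 15 + 700 + 24 = 739 days.
739 mod 7 = 4, so 4 days after Friday is Tuesday.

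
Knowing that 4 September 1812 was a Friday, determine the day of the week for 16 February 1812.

Sunday

Count forward from the earlier date (February 16, 1812) to the later (September 4, 1812):
February 1812: 29 − 16 = 13 days remain (1812 is a leap year, so February has 29 days).
Then March (31), April (30), May (31), June (30), July (31), August (31): 31 + 30 + 31 + 30 + 31 + 31 = 184 days.
September 1–4, 1812: 4 days.
Total: 13 + 184 + 4 = 201 days.
201 mod 7 = 5, so 5 days before Friday is Sunday.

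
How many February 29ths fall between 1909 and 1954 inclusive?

Years divisible by 4 in [1909, 1954]: 1912, 1916, 1920, 1924, 1928, 1932, 1936, 1940, 1944, 1948, 1952.
No century exceptions apply. Count: 11.

11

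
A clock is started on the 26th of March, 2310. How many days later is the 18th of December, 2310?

267

March 2310: 31 − 26 = 5 days remain.
Then April (30), May (31), June (30), July (31), August (31), September (30), October (31), November (30): 30 + 31 + 30 + 31 + 31 + 30 + 31 + 30 = 244 days.
December 1–18, 2310: 18 days.
Total: 5 + 244 + 18 = 267 days.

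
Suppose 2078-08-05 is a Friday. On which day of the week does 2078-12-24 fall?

August 2078: 31 − 5 = 26 days remain.
Then September (30), October (31), November (30): 30 + 31 + 30 = 91 days.
December 1–24, 2078: 24 days.
Total: 26 + 91 + 24 = 141 days.
141 mod 7 = 1, so 1 day after Friday is Saturday.

Saturday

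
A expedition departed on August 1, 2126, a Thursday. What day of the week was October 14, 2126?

Monday

August 2126: 31 − 1 = 30 days remain.
Then September (30): 30 days.
October 1–14, 2126: 14 days.
Total: 30 + 30 + 14 = 74 days.
74 mod 7 = 4, so 4 days after Thursday is Monday.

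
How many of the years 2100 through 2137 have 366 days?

9

Years divisible by 4 in [2100, 2137]: 2100, 2104, 2108, 2112, 2116, 2120, 2124, 2128, 2132, 2136.
Of these, 2100 is divisible by 100 but not 400, so not leap.
Leap years: 10 − 1 = 9.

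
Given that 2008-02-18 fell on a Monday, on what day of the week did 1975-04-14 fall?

Monday

Count forward from the earlier date (April 14, 1975) to the later (February 18, 2008):
From April 14, 1975 to April 14, 2007: 32 years, of which 8 contain a Feb 29 — 24×365 + 8×366 = 11688 days.
(2000 is a leap year (divisible by 400).)
April 2007: 30 − 14 = 16 days remain.
Then 9 full months totalling 276 days.
February 1–18, 2008: 18 days (2008 is a leap year).
Residual: 310 days.
Total: 11998 days.
11998 is a multiple of 7, so 1975-04-14 falls on the same weekday: Monday.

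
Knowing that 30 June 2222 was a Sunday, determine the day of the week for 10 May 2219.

Monday

Count forward from the earlier date (May 10, 2219) to the later (June 30, 2222):
May 10, 2219 → May 10, 2220: 366 days (2220 is a leap year).
May 10, 2220 → May 10, 2221: 365 days.
May 10, 2221 → May 10, 2222: 365 days.
May 2222: 31 − 10 = 21 days remain.
June 1–30, 2222: 30 days.
Residual: 51 days.
Total: 1147 days.
1147 mod 7 = 6, so 6 days before Sunday is Monday.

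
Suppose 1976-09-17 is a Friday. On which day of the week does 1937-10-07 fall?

Thursday

Count forward from the earlier date (October 7, 1937) to the later (September 17, 1976):
From October 7, 1937 to October 7, 1975: 38 years, of which 9 contain a Feb 29 — 29×365 + 9×366 = 13879 days.
October 1975: 31 − 7 = 24 days remain.
Then 10 full months totalling 305 days.
September 1–17, 1976: 17 days.
Residual: 346 days.
Total: 14225 days.
14225 mod 7 = 1, so 1 day before Friday is Thursday.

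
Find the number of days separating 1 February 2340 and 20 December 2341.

February 1, 2340 → February 1, 2341: 366 days (2340 is a leap year).
February 2341: 28 − 1 = 27 days remain (2341 is not a leap year, so February has 28 days).
Then 9 full months totalling 275 days.
December 1–20, 2341: 20 days.
Residual: 322 days.
Total: 688 days.

688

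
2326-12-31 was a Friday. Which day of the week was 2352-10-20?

From December 31, 2326 to December 31, 2351: 25 years, of which 6 contain a Feb 29 — 19×365 + 6×366 = 9131 days.
December 2351: 31 − 31 = 0 days remain.
Then 9 full months totalling 274 days.
October 1–20, 2352: 20 days.
Residual: 294 days.
Total: 9425 days.
9425 mod 7 = 3, so 3 days after Friday is Monday.

Monday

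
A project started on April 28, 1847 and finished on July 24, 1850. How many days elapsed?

1183

Day-of-year of April 28, 1847: 118.
Day-of-year of July 24, 1850: 205.
1847 has 365 days, so 365 − 118 = 247 days remain in 1847.
Full years: 1848: 366; 1849: 365. Sum = 731.
Total: 247 + 731 + 205 = 1183 days.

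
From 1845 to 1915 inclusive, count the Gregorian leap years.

16

Years divisible by 4: 1848, 1852, …, 1912 — 17 in all.
Of these, 1900 is divisible by 100 but not 400, so not leap.
Leap years: 17 − 1 = 16.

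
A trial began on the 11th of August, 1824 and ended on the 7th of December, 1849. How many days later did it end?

From August 11, 1824 to August 11, 1849: 25 years, of which 6 contain a Feb 29 — 19×365 + 6×366 = 9131 days.
August 1849: 31 − 11 = 20 days remain.
Then September (30), October (31), November (30): 30 + 31 + 30 = 91 days.
December 1–7, 1849: 7 days.
Residual: 118 days.
Total: 9249 days.

9249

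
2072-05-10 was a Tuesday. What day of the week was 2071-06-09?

Tuesday

Count forward from the earlier date (June 9, 2071) to the later (May 10, 2072):
June 2071: 30 − 9 = 21 days remain.
Then 10 full months totalling 305 days.
May 1–10, 2072: 10 days.
Total: 21 + 305 + 10 = 336 days.
336 is a multiple of 7, so 2071-06-09 falls on the same weekday: Tuesday.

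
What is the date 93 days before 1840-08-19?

1840-05-18

Count 93 days before August 19, 1840:
May 1840: 31 − 18 = 13 days remain.
Then June (30), July (31): 30 + 31 = 61 days.
August 1–19, 1840: 19 days.
Total: 13 + 61 + 19 = 93 days.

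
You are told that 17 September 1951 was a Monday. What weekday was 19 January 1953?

Monday

September 17, 1951 → September 17, 1952: 366 days (1952 is a leap year).
September 1952: 30 − 17 = 13 days remain.
Then October (31), November (30), December (31): 31 + 30 + 31 = 92 days.
January 1–19, 1953: 19 days.
Residual: 124 days.
Total: 490 days.
490 is a multiple of 7, so 19 January 1953 falls on the same weekday: Monday.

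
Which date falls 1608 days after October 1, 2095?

February 25, 2100

Count 1608 days after October 1, 2095:
October 1, 2095 → October 1, 2096: 366 days (2096 is a leap year).
October 1, 2096 → October 1, 2097: 365 days.
October 1, 2097 → October 1, 2098: 365 days.
October 1, 2098 → October 1, 2099: 365 days.
October 2099: 31 − 1 = 30 days remain.
Then November (30), December (31), January (31): 30 + 31 + 31 = 92 days.
February 1–25, 2100: 25 days (2100 is not a leap year (divisible by 100 but not 400)).
Residual: 147 days.
Total: 1608 days.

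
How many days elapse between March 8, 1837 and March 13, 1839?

Day-of-year of March 8, 1837: 67.
Day-of-year of March 13, 1839: 72.
1837 has 365 days, so 365 − 67 = 298 days remain in 1837.
Full years: 1838: 365. Sum = 365.
Total: 298 + 365 + 72 = 735 days.

735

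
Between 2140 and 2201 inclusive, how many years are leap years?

Years divisible by 4: 2140, 2144, …, 2200 — 16 in all.
Of these, 2200 is divisible by 100 but not 400, so not leap.
Leap years: 16 − 1 = 15.

15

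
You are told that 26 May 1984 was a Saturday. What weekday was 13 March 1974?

Wednesday

Count forward from the earlier date (March 13, 1974) to the later (May 26, 1984):
From March 13, 1974 to March 13, 1984: 10 years, of which 3 contain a Feb 29 — 7×365 + 3×366 = 3653 days.
March 1984: 31 − 13 = 18 days remain.
Then April (30): 30 days.
May 1–26, 1984: 26 days.
Residual: 74 days.
Total: 3727 days.
3727 mod 7 = 3, so 3 days before Saturday is Wednesday.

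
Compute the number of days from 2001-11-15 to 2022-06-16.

From November 15, 2001 to November 15, 2021: 20 years, of which 5 contain a Feb 29 — 15×365 + 5×366 = 7305 days.
November 2021: 30 − 15 = 15 days remain.
Then December (31), January (31), February 2022 (28), March (31), April (30), May (31): 31 + 31 + 28 + 31 + 30 + 31 = 182 days.
June 1–16, 2022: 16 days.
Residual: 213 days.
Total: 7518 days.

7518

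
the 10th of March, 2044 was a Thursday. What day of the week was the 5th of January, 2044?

Tuesday

Count forward from the earlier date (January 5, 2044) to the later (March 10, 2044):
January 2044: 31 − 5 = 26 days remain.
Then February 2044 (29): 29 days.
March 1–10, 2044: 10 days.
Total: 26 + 29 + 10 = 65 days.
65 mod 7 = 2, so 2 days before Thursday is Tuesday.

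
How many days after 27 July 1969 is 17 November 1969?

113

July 1969: 31 − 27 = 4 days remain.
Then August (31), September (30), October (31): 31 + 30 + 31 = 92 days.
November 1–17, 1969: 17 days.
Total: 4 + 92 + 17 = 113 days.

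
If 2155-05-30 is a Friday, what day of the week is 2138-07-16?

Count forward from the earlier date (July 16, 2138) to the later (May 30, 2155):
From July 16, 2138 to July 16, 2154: 16 years, of which 4 contain a Feb 29 — 12×365 + 4×366 = 5844 days.
July 2154: 31 − 16 = 15 days remain.
Then 9 full months totalling 273 days.
May 1–30, 2155: 30 days.
Residual: 318 days.
Total: 6162 days.
6162 mod 7 = 2, so 2 days before Friday is Wednesday.

Wednesday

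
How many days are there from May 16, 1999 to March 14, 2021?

Day-of-year of May 16, 1999: 136.
Day-of-year of March 14, 2021: 73.
1999 has 365 days, so 365 − 136 = 229 days remain in 1999.
Full years 2000–2020: 15 common + 6 leap = 15×365 + 6×366 = 7671 days.
Total: 229 + 7671 + 73 = 7973 days.

7973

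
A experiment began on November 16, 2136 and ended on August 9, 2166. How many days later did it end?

10858

Day-of-year of November 16, 2136: 321.
Day-of-year of August 9, 2166: 221.
2136 has 366 days, so 366 − 321 = 45 days remain in 2136.
Full years 2137–2165: 22 common + 7 leap = 22×365 + 7×366 = 10592 days.
Total: 45 + 10592 + 221 = 10858 days.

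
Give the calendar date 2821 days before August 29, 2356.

December 8, 2348

Count 2821 days before August 29, 2356:
Day-of-year of December 8, 2348: 343.
Day-of-year of August 29, 2356: 242.
2348 has 366 days, so 366 − 343 = 23 days remain in 2348.
Full years 2349–2355: 6 common + 1 leap = 6×365 + 1×366 = 2556 days.
Total: 23 + 2556 + 242 = 2821 days.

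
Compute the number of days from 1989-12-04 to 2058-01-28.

24892

From December 4, 1989 to December 4, 2057: 68 years, of which 17 contain a Feb 29 — 51×365 + 17×366 = 24837 days.
(2000 is a leap year (divisible by 400).)
December 2057: 31 − 4 = 27 days remain.
January 1–28, 2058: 28 days.
Residual: 55 days.
Total: 24892 days.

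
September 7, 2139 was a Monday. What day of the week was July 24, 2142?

Tuesday

Day-of-year of September 7, 2139: 250.
Day-of-year of July 24, 2142: 205.
2139 has 365 days, so 365 − 250 = 115 days remain in 2139.
Full years: 2140: 366; 2141: 365. Sum = 731.
Total: 115 + 731 + 205 = 1051 days.
1051 mod 7 = 1, so 1 day after Monday is Tuesday.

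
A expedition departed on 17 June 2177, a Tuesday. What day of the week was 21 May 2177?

Wednesday

Count forward from the earlier date (May 21, 2177) to the later (June 17, 2177):
May 2177: 31 − 21 = 10 days remain.
June 1–17, 2177: 17 days.
Total: 10 + 17 = 27 days.
27 mod 7 = 6, so 6 days before Tuesday is Wednesday.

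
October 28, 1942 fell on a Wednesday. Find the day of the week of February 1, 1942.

Sunday

Count forward from the earlier date (February 1, 1942) to the later (October 28, 1942):
February 1942: 28 − 1 = 27 days remain (1942 is not a leap year, so February has 28 days).
Then March (31), April (30), May (31), June (30), July (31), August (31), September (30): 31 + 30 + 31 + 30 + 31 + 31 + 30 = 214 days.
October 1–28, 1942: 28 days.
Total: 27 + 214 + 28 = 269 days.
269 mod 7 = 3, so 3 days before Wednesday is Sunday.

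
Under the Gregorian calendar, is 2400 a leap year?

2400 is a leap year (divisible by 400).

Yes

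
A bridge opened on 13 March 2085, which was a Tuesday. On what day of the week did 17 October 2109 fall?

Thursday

Day-of-year of March 13, 2085: 72.
Day-of-year of October 17, 2109: 290.
2085 has 365 days, so 365 − 72 = 293 days remain in 2085.
Full years 2086–2108: 18 common + 5 leap = 18×365 + 5×366 = 8400 days.
Total: 293 + 8400 + 290 = 8983 days.
8983 mod 7 = 2, so 2 days after Tuesday is Thursday.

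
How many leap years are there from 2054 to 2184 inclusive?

32

Years divisible by 4: 2056, 2060, …, 2184 — 33 in all.
Of these, 2100 is divisible by 100 but not 400, so not leap.
Leap years: 33 − 1 = 32.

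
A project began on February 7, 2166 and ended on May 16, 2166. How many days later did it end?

February 2166: 28 − 7 = 21 days remain (2166 is not a leap year, so February has 28 days).
Then March (31), April (30): 31 + 30 = 61 days.
May 1–16, 2166: 16 days.
Total: 21 + 61 + 16 = 98 days.

98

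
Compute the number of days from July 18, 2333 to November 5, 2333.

July 2333: 31 − 18 = 13 days remain.
Then August (31), September (30), October (31): 31 + 30 + 31 = 92 days.
November 1–5, 2333: 5 days.
Total: 13 + 92 + 5 = 110 days.

110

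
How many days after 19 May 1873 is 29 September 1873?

May 1873: 31 − 19 = 12 days remain.
Then June (30), July (31), August (31): 30 + 31 + 31 = 92 days.
September 1–29, 1873: 29 days.
Total: 12 + 92 + 29 = 133 days.

133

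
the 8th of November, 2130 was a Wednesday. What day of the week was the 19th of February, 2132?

November 8, 2130 → November 8, 2131: 365 days.
November 2131: 30 − 8 = 22 days remain.
Then December (31), January (31): 31 + 31 = 62 days.
February 1–19, 2132: 19 days (2132 is a leap year).
Residual: 103 days.
Total: 468 days.
468 mod 7 = 6, so 6 days after Wednesday is Tuesday.

Tuesday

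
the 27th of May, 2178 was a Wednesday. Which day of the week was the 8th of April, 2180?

May 27, 2178 → May 27, 2179: 365 days.
May 2179: 31 − 27 = 4 days remain.
Then 10 full months totalling 305 days.
April 1–8, 2180: 8 days.
Residual: 317 days.
Total: 682 days.
682 mod 7 = 3, so 3 days after Wednesday is Saturday.

Saturday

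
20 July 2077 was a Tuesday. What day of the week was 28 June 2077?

Count forward from the earlier date (June 28, 2077) to the later (July 20, 2077):
June 2077: 30 − 28 = 2 days remain.
July 1–20, 2077: 20 days.
Total: 2 + 20 = 22 days.
22 mod 7 = 1, so 1 day before Tuesday is Monday.

Monday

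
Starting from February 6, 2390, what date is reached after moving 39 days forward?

March 17, 2390

Count 39 days after February 6, 2390:
February 2390: 28 − 6 = 22 days remain (2390 is not a leap year, so February has 28 days).
March 1–17, 2390: 17 days.
Total: 22 + 17 = 39 days.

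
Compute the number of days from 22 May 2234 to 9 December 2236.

932

May 2234: 31 − 22 = 9 days remain.
Then 30 full months totalling 914 days.
December 1–9, 2236: 9 days.
Total: 9 + 914 + 9 = 932 days.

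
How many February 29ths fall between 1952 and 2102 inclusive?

37

Years divisible by 4: 1952, 1956, …, 2100 — 38 in all.
Of these, 2100 is divisible by 100 but not 400, so not leap.
2000 is divisible by 400, so still leap.
Leap years: 38 − 1 = 37.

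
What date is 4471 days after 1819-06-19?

1831-09-15

Count 4471 days after June 19, 1819:
Day-of-year of June 19, 1819: 170.
Day-of-year of September 15, 1831: 258.
1819 has 365 days, so 365 − 170 = 195 days remain in 1819.
Full years 1820–1830: 8 common + 3 leap = 8×365 + 3×366 = 4018 days.
Total: 195 + 4018 + 258 = 4471 days.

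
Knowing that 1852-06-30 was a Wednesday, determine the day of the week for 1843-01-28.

Saturday

Count forward from the earlier date (January 28, 1843) to the later (June 30, 1852):
From January 28, 1843 to January 28, 1852: 9 years, of which 2 contain a Feb 29 — 7×365 + 2×366 = 3287 days.
January 1852: 31 − 28 = 3 days remain.
Then February 1852 (29), March (31), April (30), May (31): 29 + 31 + 30 + 31 = 121 days.
June 1–30, 1852: 30 days.
Residual: 154 days.
Total: 3441 days.
3441 mod 7 = 4, so 4 days before Wednesday is Saturday.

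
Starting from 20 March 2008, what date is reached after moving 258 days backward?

6 July 2007

Count 258 days before March 20, 2008:
July 2007: 31 − 6 = 25 days remain.
Then August (31), September (30), October (31), November (30), December (31), January (31), February 2008 (29): 31 + 30 + 31 + 30 + 31 + 31 + 29 = 213 days.
March 1–20, 2008: 20 days.
Total: 25 + 213 + 20 = 258 days.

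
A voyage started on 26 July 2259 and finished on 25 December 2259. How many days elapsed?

July 2259: 31 − 26 = 5 days remain.
Then August (31), September (30), October (31), November (30): 31 + 30 + 31 + 30 = 122 days.
December 1–25, 2259: 25 days.
Total: 5 + 122 + 25 = 152 days.

152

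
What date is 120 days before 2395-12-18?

2395-08-20

Count 120 days before December 18, 2395:
August 2395: 31 − 20 = 11 days remain.
Then September (30), October (31), November (30): 30 + 31 + 30 = 91 days.
December 1–18, 2395: 18 days.
Total: 11 + 91 + 18 = 120 days.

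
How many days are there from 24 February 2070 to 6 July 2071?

February 2070: 28 − 24 = 4 days remain (2070 is not a leap year, so February has 28 days).
Then 16 full months totalling 487 days.
July 1–6, 2071: 6 days.
Total: 4 + 487 + 6 = 497 days.

497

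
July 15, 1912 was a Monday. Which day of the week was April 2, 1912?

Tuesday

Count forward from the earlier date (April 2, 1912) to the later (July 15, 1912):
April 1912: 30 − 2 = 28 days remain.
Then May (31), June (30): 31 + 30 = 61 days.
July 1–15, 1912: 15 days.
Total: 28 + 61 + 15 = 104 days.
104 mod 7 = 6, so 6 days before Monday is Tuesday.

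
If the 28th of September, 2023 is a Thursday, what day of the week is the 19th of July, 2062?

Wednesday

Day-of-year of September 28, 2023: 271.
Day-of-year of July 19, 2062: 200.
2023 has 365 days, so 365 − 271 = 94 days remain in 2023.
Full years 2024–2061: 28 common + 10 leap = 28×365 + 10×366 = 13880 days.
Total: 94 + 13880 + 200 = 14174 days.
14174 mod 7 = 6, so 6 days after Thursday is Wednesday.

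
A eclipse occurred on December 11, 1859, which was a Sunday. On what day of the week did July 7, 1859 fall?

Count forward from the earlier date (July 7, 1859) to the later (December 11, 1859):
July 1859: 31 − 7 = 24 days remain.
Then August (31), September (30), October (31), November (30): 31 + 30 + 31 + 30 = 122 days.
December 1–11, 1859: 11 days.
Total: 24 + 122 + 11 = 157 days.
157 mod 7 = 3, so 3 days before Sunday is Thursday.

Thursday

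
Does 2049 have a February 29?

2049 is not a leap year.

No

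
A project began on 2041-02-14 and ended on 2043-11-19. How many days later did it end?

February 2041: 28 − 14 = 14 days remain (2041 is not a leap year, so February has 28 days).
Then 32 full months totalling 975 days.
November 1–19, 2043: 19 days.
Total: 14 + 975 + 19 = 1008 days.

1008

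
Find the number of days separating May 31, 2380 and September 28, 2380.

120

May 2380: 31 − 31 = 0 days remain.
Then June (30), July (31), August (31): 30 + 31 + 31 = 92 days.
September 1–28, 2380: 28 days.
Total: 0 + 92 + 28 = 120 days.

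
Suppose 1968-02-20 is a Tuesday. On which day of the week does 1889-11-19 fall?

Count forward from the earlier date (November 19, 1889) to the later (February 20, 1968):
From November 19, 1889 to November 19, 1967: 78 years, of which 18 contain a Feb 29 — 60×365 + 18×366 = 28488 days.
(1900 is not a leap year (divisible by 100 but not 400).)
November 1967: 30 − 19 = 11 days remain.
Then December (31), January (31): 31 + 31 = 62 days.
February 1–20, 1968: 20 days (1968 is a leap year).
Residual: 93 days.
Total: 28581 days.
28581 is a multiple of 7, so 1889-11-19 falls on the same weekday: Tuesday.

Tuesday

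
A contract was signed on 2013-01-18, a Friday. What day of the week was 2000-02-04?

Friday

Count forward from the earlier date (February 4, 2000) to the later (January 18, 2013):
From February 4, 2000 to February 4, 2012: 12 years, of which 3 contain a Feb 29 — 9×365 + 3×366 = 4383 days.
(2000 is a leap year (divisible by 400).)
February 2012: 29 − 4 = 25 days remain (2012 is a leap year, so February has 29 days).
Then 10 full months totalling 306 days.
January 1–18, 2013: 18 days.
Residual: 349 days.
Total: 4732 days.
4732 is a multiple of 7, so 2000-02-04 falls on the same weekday: Friday.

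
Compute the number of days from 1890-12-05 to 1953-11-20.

Day-of-year of December 5, 1890: 339.
Day-of-year of November 20, 1953: 324.
1890 has 365 days, so 365 − 339 = 26 days remain in 1890.
Full years 1891–1952: 47 common + 15 leap = 47×365 + 15×366 = 22645 days.
Total: 26 + 22645 + 324 = 22995 days.

22995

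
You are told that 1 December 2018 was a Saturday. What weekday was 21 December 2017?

Count forward from the earlier date (December 21, 2017) to the later (December 1, 2018):
Day-of-year of December 21, 2017: 355.
Day-of-year of December 1, 2018: 335.
2017 has 365 days, so 365 − 355 = 10 days remain in 2017.
Total: 10 + 335 = 345 days.
345 mod 7 = 2, so 2 days before Saturday is Thursday.

Thursday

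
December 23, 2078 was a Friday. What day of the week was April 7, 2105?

Day-of-year of December 23, 2078: 357.
Day-of-year of April 7, 2105: 97.
2078 has 365 days, so 365 − 357 = 8 days remain in 2078.
Full years 2079–2104: 20 common + 6 leap = 20×365 + 6×366 = 9496 days.
Total: 8 + 9496 + 97 = 9601 days.
9601 mod 7 = 4, so 4 days after Friday is Tuesday.

Tuesday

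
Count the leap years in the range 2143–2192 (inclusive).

13

Years divisible by 4: 2144, 2148, …, 2192 — 13 in all.
No century exceptions apply. Count: 13.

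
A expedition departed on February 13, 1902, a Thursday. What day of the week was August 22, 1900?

Wednesday

Count forward from the earlier date (August 22, 1900) to the later (February 13, 1902):
August 22, 1900 → August 22, 1901: 365 days.
August 1901: 31 − 22 = 9 days remain.
Then September (30), October (31), November (30), December (31), January (31): 30 + 31 + 30 + 31 + 31 = 153 days.
February 1–13, 1902: 13 days (1902 is not a leap year).
Residual: 175 days.
Total: 540 days.
540 mod 7 = 1, so 1 day before Thursday is Wednesday.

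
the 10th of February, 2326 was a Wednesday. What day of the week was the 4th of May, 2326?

February 2326: 28 − 10 = 18 days remain (2326 is not a leap year, so February has 28 days).
Then March (31), April (30): 31 + 30 = 61 days.
May 1–4, 2326: 4 days.
Total: 18 + 61 + 4 = 83 days.
83 mod 7 = 6, so 6 days after Wednesday is Tuesday.

Tuesday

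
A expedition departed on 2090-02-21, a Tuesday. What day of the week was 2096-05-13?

Sunday

February 21, 2090 → February 21, 2091: 365 days.
February 21, 2091 → February 21, 2092: 365 days.
February 21, 2092 → February 21, 2093: 366 days (2092 is a leap year).
February 21, 2093 → February 21, 2094: 365 days.
February 21, 2094 → February 21, 2095: 365 days.
February 21, 2095 → February 21, 2096: 365 days.
February 2096: 29 − 21 = 8 days remain (2096 is a leap year, so February has 29 days).
Then March (31), April (30): 31 + 30 = 61 days.
May 1–13, 2096: 13 days.
Residual: 82 days.
Total: 2273 days.
2273 mod 7 = 5, so 5 days after Tuesday is Sunday.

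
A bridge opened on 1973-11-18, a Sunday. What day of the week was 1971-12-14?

Tuesday

Count forward from the earlier date (December 14, 1971) to the later (November 18, 1973):
December 14, 1971 → December 14, 1972: 366 days (1972 is a leap year).
December 1972: 31 − 14 = 17 days remain.
Then 10 full months totalling 304 days.
November 1–18, 1973: 18 days.
Residual: 339 days.
Total: 705 days.
705 mod 7 = 5, so 5 days before Sunday is Tuesday.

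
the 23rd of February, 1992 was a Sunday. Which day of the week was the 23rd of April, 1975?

Wednesday

Count forward from the earlier date (April 23, 1975) to the later (February 23, 1992):
From April 23, 1975 to April 23, 1991: 16 years, of which 4 contain a Feb 29 — 12×365 + 4×366 = 5844 days.
April 1991: 30 − 23 = 7 days remain.
Then 9 full months totalling 276 days.
February 1–23, 1992: 23 days (1992 is a leap year).
Residual: 306 days.
Total: 6150 days.
6150 mod 7 = 4, so 4 days before Sunday is Wednesday.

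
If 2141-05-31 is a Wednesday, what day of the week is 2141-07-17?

May 2141: 31 − 31 = 0 days remain.
Then June (30): 30 days.
July 1–17, 2141: 17 days.
Total: 0 + 30 + 17 = 47 days.
47 mod 7 = 5, so 5 days after Wednesday is Monday.

Monday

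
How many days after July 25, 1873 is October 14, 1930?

20899

From July 25, 1873 to July 25, 1930: 57 years, of which 13 contain a Feb 29 — 44×365 + 13×366 = 20818 days.
(1900 is not a leap year (divisible by 100 but not 400).)
July 1930: 31 − 25 = 6 days remain.
Then August (31), September (30): 31 + 30 = 61 days.
October 1–14, 1930: 14 days.
Residual: 81 days.
Total: 20899 days.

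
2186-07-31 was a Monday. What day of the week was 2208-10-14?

From July 31, 2186 to July 31, 2208: 22 years, of which 5 contain a Feb 29 — 17×365 + 5×366 = 8035 days.
(2200 is not a leap year (divisible by 100 but not 400).)
July 2208: 31 − 31 = 0 days remain.
Then August (31), September (30): 31 + 30 = 61 days.
October 1–14, 2208: 14 days.
Residual: 75 days.
Total: 8110 days.
8110 mod 7 = 4, so 4 days after Monday is Friday.

Friday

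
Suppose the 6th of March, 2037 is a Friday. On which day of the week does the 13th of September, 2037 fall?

March 2037: 31 − 6 = 25 days remain.
Then April (30), May (31), June (30), July (31), August (31): 30 + 31 + 30 + 31 + 31 = 153 days.
September 1–13, 2037: 13 days.
Total: 25 + 153 + 13 = 191 days.
191 mod 7 = 2, so 2 days after Friday is Sunday.

Sunday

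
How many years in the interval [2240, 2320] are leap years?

Years divisible by 4: 2240, 2244, …, 2320 — 21 in all.
Of these, 2300 is divisible by 100 but not 400, so not leap.
Leap years: 21 − 1 = 20.

20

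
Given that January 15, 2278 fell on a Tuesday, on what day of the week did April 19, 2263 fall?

Count forward from the earlier date (April 19, 2263) to the later (January 15, 2278):
Day-of-year of April 19, 2263: 109.
Day-of-year of January 15, 2278: 15.
2263 has 365 days, so 365 − 109 = 256 days remain in 2263.
Full years 2264–2277: 10 common + 4 leap = 10×365 + 4×366 = 5114 days.
Total: 256 + 5114 + 15 = 5385 days.
5385 mod 7 = 2, so 2 days before Tuesday is Sunday.

Sunday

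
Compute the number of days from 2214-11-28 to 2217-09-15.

1022

November 28, 2214 → November 28, 2215: 365 days.
November 28, 2215 → November 28, 2216: 366 days (2216 is a leap year).
November 2216: 30 − 28 = 2 days remain.
Then 9 full months totalling 274 days.
September 1–15, 2217: 15 days.
Residual: 291 days.
Total: 1022 days.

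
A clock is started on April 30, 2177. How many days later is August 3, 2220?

Day-of-year of April 30, 2177: 120.
Day-of-year of August 3, 2220: 216.
2177 has 365 days, so 365 − 120 = 245 days remain in 2177.
Full years 2178–2219: 33 common + 9 leap = 33×365 + 9×366 = 15339 days.
Total: 245 + 15339 + 216 = 15800 days.

15800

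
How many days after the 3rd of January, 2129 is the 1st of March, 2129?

57

January 2129: 31 − 3 = 28 days remain.
Then February 2129 (28): 28 days.
March 1, 2129: 1 day.
Total: 28 + 28 + 1 = 57 days.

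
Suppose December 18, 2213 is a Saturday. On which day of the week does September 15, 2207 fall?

Tuesday

Count forward from the earlier date (September 15, 2207) to the later (December 18, 2213):
Day-of-year of September 15, 2207: 258.
Day-of-year of December 18, 2213: 352.
2207 has 365 days, so 365 − 258 = 107 days remain in 2207.
Full years: 2208: 366; 2209: 365; 2210: 365; 2211: 365; 2212: 366. Sum = 1827.
Total: 107 + 1827 + 352 = 2286 days.
2286 mod 7 = 4, so 4 days before Saturday is Tuesday.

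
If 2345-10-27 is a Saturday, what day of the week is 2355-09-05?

Day-of-year of October 27, 2345: 300.
Day-of-year of September 5, 2355: 248.
2345 has 365 days, so 365 − 300 = 65 days remain in 2345.
Full years 2346–2354: 7 common + 2 leap = 7×365 + 2×366 = 3287 days.
Total: 65 + 3287 + 248 = 3600 days.
3600 mod 7 = 2, so 2 days after Saturday is Monday.

Monday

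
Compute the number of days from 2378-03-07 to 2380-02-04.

Day-of-year of March 7, 2378: 66.
Day-of-year of February 4, 2380: 35.
2378 has 365 days, so 365 − 66 = 299 days remain in 2378.
Full years: 2379: 365. Sum = 365.
Total: 299 + 365 + 35 = 699 days.

699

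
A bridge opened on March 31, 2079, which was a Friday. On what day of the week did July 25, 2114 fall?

Wednesday

Day-of-year of March 31, 2079: 90.
Day-of-year of July 25, 2114: 206.
2079 has 365 days, so 365 − 90 = 275 days remain in 2079.
Full years 2080–2113: 26 common + 8 leap = 26×365 + 8×366 = 12418 days.
Total: 275 + 12418 + 206 = 12899 days.
12899 mod 7 = 5, so 5 days after Friday is Wednesday.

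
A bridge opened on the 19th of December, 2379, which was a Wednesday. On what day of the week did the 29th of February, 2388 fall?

Monday

Day-of-year of December 19, 2379: 353.
Day-of-year of February 29, 2388: 60.
2379 has 365 days, so 365 − 353 = 12 days remain in 2379.
Full years 2380–2387: 6 common + 2 leap = 6×365 + 2×366 = 2922 days.
Total: 12 + 2922 + 60 = 2994 days.
2994 mod 7 = 5, so 5 days after Wednesday is Monday.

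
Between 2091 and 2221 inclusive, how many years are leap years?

31

Years divisible by 4: 2092, 2096, …, 2220 — 33 in all.
Of these, 2100, 2200 are divisible by 100 but not 400, so not leap.
Leap years: 33 − 2 = 31.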